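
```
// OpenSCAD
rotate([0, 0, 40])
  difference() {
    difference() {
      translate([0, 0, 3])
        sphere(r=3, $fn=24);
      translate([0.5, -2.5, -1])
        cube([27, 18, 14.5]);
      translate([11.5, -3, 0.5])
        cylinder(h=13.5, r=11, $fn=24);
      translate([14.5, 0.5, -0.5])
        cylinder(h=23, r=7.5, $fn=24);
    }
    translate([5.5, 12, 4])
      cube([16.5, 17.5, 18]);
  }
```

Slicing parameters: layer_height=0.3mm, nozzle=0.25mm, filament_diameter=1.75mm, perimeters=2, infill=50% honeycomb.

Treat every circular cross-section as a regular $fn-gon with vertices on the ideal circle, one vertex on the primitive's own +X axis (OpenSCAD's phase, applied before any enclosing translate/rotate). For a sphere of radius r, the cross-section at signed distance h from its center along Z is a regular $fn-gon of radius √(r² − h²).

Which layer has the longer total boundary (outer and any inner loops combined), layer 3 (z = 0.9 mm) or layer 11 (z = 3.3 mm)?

Layer 3 (z = 0.9): the r=3 sphere slices to a regular 24-gon of circumradius 2.142 (√(r²−h²) with h=2.1 from center) (perimeter = 2·24·2.142·sin(180°/24) = 13.42 mm); the cube at (0.5, -2.5) is present — its section is the full 27×18 rectangle (perimeter 90.00 mm); the r=11 cylinder at (11.5, -3) contributes a regular 24-gon of circumradius 11 (perimeter = 2·24·11.000·sin(180°/24) = 68.92 mm); the r=7.5 cylinder at (14.5, 0.5) gives a regular 24-gon of circumradius 7.5 (constant along its height) (perimeter = 2·24·7.500·sin(180°/24) = 46.99 mm); Subtracting the remaining from the first: starting from the r=3 sphere, the 27×18 cube at (0.5, -2.5) partially overlaps it — only the 5.02 mm² overlap (of its 486.00 mm²) is removed, clipping the outline; the r=11 cylinder at (11.5, -3) misses the remaining region (no effect); the r=7.5 cylinder at (14.5, 0.5) misses the remaining region (no effect) — boundary = 11.87 mm; the cube at (5.5, 12) does not reach this height (z outside [4, 22]); After the difference (first − rest): none of the subtracted shapes is present at this height, so the result so far is unchanged — boundary = 11.87 mm; (whole slice rotated 40° about Z — lengths, areas and connectivity unchanged). So its perimeter = 11.87 mm. Layer 11 (z = 3.3): the sphere: section is a regular 24-gon, circumradius = √(r²−h²) = √(3²−0.3²) = 2.985 (perimeter = 2·24·2.985·sin(180°/24) = 18.70 mm); the cube at (0.5, -2.5) is present — its section is the full 27×18 rectangle (perimeter 90.00 mm); the cylinder at (11.5, -3): section is a regular 24-gon, circumradius r=11 (perimeter = 2·24·11.000·sin(180°/24) = 68.92 mm); the cylinder at (14.5, 0.5): section is a regular 24-gon, circumradius r=7.5 (perimeter = 2·24·7.500·sin(180°/24) = 46.99 mm); Subtracting the remaining from the first: starting from the r=3 sphere, the 27×18 cube at (0.5, -2.5) partially overlaps it — only the 10.60 mm² overlap (of its 486.00 mm²) is removed, clipping the outline; the r=11 cylinder at (11.5, -3) partially overlaps it — only the 0.27 mm² overlap (of its 375.81 mm²) is removed, clipping the outline; the r=7.5 cylinder at (14.5, 0.5) misses the remaining region (no effect) — boundary = 16.28 mm; the cube at (5.5, 12) is not intersected at this z (z outside [4, 22]); Taking the first minus the rest: none of the subtracted shapes is present at this height, so that combined region is unchanged — boundary = 16.28 mm; (rotated 40° about Z; rotation is an isometry so areas/perimeters/island counts are preserved). So its perimeter = 16.28 mm. Layer 11 is larger (16.28 vs 11.87 mm).

layer 11 (z = 3.3 mm)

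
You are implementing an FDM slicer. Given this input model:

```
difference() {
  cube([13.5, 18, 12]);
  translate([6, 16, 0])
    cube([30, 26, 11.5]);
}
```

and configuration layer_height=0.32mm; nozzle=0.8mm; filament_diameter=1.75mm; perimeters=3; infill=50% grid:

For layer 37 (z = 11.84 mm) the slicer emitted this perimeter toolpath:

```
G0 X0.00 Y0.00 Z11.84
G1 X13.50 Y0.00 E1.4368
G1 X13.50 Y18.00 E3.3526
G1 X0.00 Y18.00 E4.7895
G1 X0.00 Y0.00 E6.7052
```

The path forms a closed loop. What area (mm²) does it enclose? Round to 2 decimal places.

Apply the shoelace formula to the sequence of (X, Y) vertices; enclosed area = 243.00 mm².

243.00 mm²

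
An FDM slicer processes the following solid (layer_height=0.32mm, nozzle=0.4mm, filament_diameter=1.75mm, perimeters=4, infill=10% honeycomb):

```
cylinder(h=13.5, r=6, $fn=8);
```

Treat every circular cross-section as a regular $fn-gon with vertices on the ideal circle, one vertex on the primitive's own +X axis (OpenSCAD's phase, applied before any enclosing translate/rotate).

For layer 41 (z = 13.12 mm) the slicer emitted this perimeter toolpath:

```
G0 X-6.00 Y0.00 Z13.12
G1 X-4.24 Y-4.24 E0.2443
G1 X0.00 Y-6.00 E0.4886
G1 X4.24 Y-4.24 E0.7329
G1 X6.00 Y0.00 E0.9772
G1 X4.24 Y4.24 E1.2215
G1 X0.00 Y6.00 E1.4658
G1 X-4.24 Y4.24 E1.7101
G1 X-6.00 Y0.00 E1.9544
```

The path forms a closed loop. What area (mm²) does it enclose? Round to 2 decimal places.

Apply the shoelace formula to the sequence of (X, Y) vertices; enclosed area = 101.76 mm².

101.76 mm²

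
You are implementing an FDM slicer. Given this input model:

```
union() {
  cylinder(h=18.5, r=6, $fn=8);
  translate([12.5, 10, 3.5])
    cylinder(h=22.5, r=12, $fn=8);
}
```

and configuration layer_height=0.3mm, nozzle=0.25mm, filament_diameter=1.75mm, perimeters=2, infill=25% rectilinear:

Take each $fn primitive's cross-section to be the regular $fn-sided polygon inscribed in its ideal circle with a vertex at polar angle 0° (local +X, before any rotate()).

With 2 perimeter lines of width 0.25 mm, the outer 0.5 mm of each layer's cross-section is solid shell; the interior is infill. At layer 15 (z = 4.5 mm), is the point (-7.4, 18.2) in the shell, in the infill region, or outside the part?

At z = 4.5 mm: the cylinder: section is a regular 8-gon, circumradius r=6; the r=12 cylinder at (12.5, 10) contributes a regular 8-gon of circumradius 12; Combining (union): the regions partially overlap (shared area 4.63 mm²), so overlapping operands fuse into one piece — 1 connected region. Overall, the cross-section is a single solid region. The nearest boundary edge runs (0.50, 10.00)→(4.01, 18.49); distance from the point to it = 10.44 mm. The point is not inside any of the regions above, so it lies outside the cross-section (10.44 mm from the nearest boundary).

outside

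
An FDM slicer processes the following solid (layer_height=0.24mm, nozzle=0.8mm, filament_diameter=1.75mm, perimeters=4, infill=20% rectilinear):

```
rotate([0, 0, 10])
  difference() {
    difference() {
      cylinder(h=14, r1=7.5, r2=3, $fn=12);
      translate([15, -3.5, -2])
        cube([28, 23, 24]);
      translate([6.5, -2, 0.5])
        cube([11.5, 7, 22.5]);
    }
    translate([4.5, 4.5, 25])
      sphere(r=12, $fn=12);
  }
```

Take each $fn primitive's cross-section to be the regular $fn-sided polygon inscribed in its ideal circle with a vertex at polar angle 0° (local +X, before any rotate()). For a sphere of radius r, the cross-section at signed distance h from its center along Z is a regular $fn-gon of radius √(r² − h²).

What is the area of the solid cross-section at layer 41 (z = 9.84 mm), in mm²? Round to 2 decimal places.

At z = 9.84 mm: the cone: at t=0.703 of its height the radius interpolates to r₁+(r₂−r₁)t = 4.337, giving a regular 12-gon of that circumradius (area = (12/2)·4.337²·sin(360°/12) = 56.43 mm²); the cube at (15, -3.5) is present — its section is the full 28×23 rectangle (area 644.00 mm²); the cube at (6.5, -2) is present — its section is the full 11.5×7 rectangle (area 80.50 mm²); After the difference (first − rest): starting from the cone (56.43 mm²), the 28×23 cube at (15, -3.5) misses the remaining region (no effect); the 11.5×7 cube at (6.5, -2) misses the remaining region (no effect) — area = 56.43 mm²; the sphere at (4.5, 4.5) is absent (|z−center|=15.160 > r=12); Taking the first minus the rest: none of the subtracted shapes is present at this height, so that combined region is unchanged — area = 56.43 mm²; (rotated 10° about Z; rotation is an isometry so areas/perimeters/island counts are preserved). Overall, the cross-section is a single solid region. Net area = 56.43 mm².

56.43 mm²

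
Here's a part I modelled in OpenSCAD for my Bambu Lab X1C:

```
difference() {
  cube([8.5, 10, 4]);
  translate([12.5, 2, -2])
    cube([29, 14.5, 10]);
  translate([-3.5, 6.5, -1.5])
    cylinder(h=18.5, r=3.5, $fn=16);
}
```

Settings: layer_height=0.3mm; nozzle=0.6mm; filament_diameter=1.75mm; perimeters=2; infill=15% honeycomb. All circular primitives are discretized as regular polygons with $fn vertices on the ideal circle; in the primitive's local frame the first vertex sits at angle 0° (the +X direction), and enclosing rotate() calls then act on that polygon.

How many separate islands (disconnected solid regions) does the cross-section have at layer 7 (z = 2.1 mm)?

At z = 2.1 mm: the cube is present — its section is the full 8.5×10 rectangle; the 29×14.5 cube at (12.5, 2) contributes its full rectangle; the cylinder at (-3.5, 6.5): section is a regular 16-gon, circumradius r=3.5; Subtracting the remaining from the first: starting from the 8.5×10 cube, the 29×14.5 cube at (12.5, 2) misses the remaining region (no effect); the r=3.5 cylinder at (-3.5, 6.5) misses the remaining region (no effect) — 1 connected region. Overall, the cross-section is a single solid region. Island count = 1.

1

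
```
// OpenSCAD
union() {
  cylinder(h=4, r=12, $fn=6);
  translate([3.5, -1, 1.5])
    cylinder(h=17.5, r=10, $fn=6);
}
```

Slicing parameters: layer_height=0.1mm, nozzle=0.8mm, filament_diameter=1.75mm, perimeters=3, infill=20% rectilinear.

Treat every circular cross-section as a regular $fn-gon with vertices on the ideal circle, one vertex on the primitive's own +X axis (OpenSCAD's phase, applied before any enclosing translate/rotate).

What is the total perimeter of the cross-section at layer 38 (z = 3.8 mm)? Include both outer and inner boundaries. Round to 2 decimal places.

At z = 3.8 mm: the r=12 cylinder contributes a regular 6-gon of circumradius 12 (perimeter = 2·6·12.000·sin(180°/6) = 72.00 mm); the r=10 cylinder at (3.5, -1) gives a regular 6-gon of circumradius 10 (constant along its height) (perimeter = 2·6·10.000·sin(180°/6) = 60.00 mm); Merging all regions: the regions partially overlap (shared area 233.25 mm²), so the edge portions inside another operand are dropped and the merged outline is re-measured after clipping — boundary = 75.00 mm. Overall, the cross-section is a single solid region. Total boundary length (outer) = 75.00 mm.

75.00 mm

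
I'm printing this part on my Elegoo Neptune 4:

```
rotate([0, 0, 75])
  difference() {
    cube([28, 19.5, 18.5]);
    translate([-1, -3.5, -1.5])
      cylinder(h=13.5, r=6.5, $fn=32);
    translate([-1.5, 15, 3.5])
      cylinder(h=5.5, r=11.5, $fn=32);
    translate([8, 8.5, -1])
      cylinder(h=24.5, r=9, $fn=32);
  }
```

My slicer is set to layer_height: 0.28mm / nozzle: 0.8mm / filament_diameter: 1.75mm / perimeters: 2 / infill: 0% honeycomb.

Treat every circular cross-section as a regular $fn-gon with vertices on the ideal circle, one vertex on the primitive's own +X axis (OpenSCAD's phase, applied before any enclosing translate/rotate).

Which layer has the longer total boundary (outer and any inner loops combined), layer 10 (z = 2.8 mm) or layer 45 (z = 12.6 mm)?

Layer 10 (z = 2.8): the cube is present — its section is the full 28×19.5 rectangle (perimeter 95.00 mm); the cylinder at (-1, -3.5): section is a regular 32-gon, circumradius r=6.5 (perimeter = 2·32·6.500·sin(180°/32) = 40.78 mm); the cylinder at (-1.5, 15) does not reach this height (z outside [3.5, 9]); the cylinder at (8, 8.5): section is a regular 32-gon, circumradius r=9 (perimeter = 2·32·9.000·sin(180°/32) = 56.46 mm); After the difference (first − rest): starting from the 28×19.5 cube, the r=6.5 cylinder at (-1, -3.5) partially overlaps it — only the 8.50 mm² overlap (of its 131.88 mm²) is removed, clipping the outline; the r=9 cylinder at (8, 8.5) partially overlaps it — only the 244.61 mm² overlap (of its 252.84 mm²) is removed, clipping the outline — boundary = 114.34 mm; (rotated 75° about Z; rotation is an isometry so areas/perimeters/island counts are preserved). So its perimeter = 114.34 mm. Layer 45 (z = 12.6): the 28×19.5 cube contributes its full rectangle (perimeter 95.00 mm); the cylinder at (-1, -3.5) is not intersected at this z (z outside [-1.5, 12]); the cylinder at (-1.5, 15) is not intersected at this z (z outside [3.5, 9]); the r=9 cylinder at (8, 8.5) contributes a regular 32-gon of circumradius 9 (perimeter = 2·32·9.000·sin(180°/32) = 56.46 mm); After the difference (first − rest): starting from the 28×19.5 cube, the r=9 cylinder at (8, 8.5) partially overlaps it — only the 245.71 mm² overlap (of its 252.84 mm²) is removed, clipping the outline — boundary = 123.55 mm; (rotated 75° about Z; rotation is an isometry so areas/perimeters/island counts are preserved). So its perimeter = 123.55 mm. Layer 45 is larger (123.55 vs 114.34 mm).

layer 45 (z = 12.6 mm)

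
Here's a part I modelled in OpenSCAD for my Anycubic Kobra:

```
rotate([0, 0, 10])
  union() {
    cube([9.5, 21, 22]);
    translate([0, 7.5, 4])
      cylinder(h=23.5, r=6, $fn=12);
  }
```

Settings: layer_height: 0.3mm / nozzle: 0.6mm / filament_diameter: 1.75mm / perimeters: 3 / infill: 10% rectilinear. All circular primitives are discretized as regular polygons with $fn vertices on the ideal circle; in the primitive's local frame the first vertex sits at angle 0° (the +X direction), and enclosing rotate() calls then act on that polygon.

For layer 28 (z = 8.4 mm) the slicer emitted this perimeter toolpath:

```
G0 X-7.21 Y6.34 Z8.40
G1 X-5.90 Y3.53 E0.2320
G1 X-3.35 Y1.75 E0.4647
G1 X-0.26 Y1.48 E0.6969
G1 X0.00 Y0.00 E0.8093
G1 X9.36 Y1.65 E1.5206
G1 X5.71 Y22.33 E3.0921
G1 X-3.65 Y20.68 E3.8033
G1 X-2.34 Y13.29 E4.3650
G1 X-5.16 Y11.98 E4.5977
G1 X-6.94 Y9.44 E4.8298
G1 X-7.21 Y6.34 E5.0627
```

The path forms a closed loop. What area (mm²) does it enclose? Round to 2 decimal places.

253.52 mm²

Apply the shoelace formula to the sequence of (X, Y) vertices; enclosed area = 253.52 mm².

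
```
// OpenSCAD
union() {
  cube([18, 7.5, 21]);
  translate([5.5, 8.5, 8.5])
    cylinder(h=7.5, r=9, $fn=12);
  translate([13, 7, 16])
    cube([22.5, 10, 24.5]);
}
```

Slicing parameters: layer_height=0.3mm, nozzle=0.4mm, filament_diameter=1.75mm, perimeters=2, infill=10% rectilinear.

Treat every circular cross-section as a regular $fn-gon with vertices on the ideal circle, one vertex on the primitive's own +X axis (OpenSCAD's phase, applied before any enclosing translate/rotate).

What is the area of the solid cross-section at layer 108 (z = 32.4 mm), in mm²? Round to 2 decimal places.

225.00 mm²

At z = 32.4 mm: the cube is absent (z outside [0, 21]); the cylinder at (5.5, 8.5) does not reach this height (z outside [8.5, 16]); the cube at (13, 7) (footprint 22.5×10) is included at this height (area 225.00 mm²); Taking the union: only the 22.5×10 cube at (13, 7) is present, so the union is just that shape — area = 225.00 mm². Overall, the cross-section is a single solid region. Net area = 225.00 mm².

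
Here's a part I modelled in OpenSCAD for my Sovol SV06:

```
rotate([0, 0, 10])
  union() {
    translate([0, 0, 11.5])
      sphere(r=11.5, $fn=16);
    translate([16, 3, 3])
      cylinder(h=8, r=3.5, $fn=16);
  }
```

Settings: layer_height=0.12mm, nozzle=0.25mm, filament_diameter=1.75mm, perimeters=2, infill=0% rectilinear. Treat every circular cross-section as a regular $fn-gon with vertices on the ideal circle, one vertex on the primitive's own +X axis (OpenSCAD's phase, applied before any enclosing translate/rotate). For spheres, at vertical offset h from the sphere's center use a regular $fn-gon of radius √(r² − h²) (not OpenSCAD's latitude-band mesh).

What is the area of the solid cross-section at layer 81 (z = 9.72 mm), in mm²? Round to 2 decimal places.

432.68 mm²

At z = 9.72 mm: the sphere: section is a regular 16-gon, circumradius = √(r²−h²) = √(11.5²−1.78²) = 11.361 (area = (16/2)·11.361²·sin(360°/16) = 395.18 mm²); the r=3.5 cylinder at (16, 3) gives a regular 16-gon of circumradius 3.5 (constant along its height) (area = (16/2)·3.500²·sin(360°/16) = 37.50 mm²); Combining (union): the 2 present regions are separate (no shared area or edge), so areas and boundary lengths simply add and each stays a separate island — area = 432.68 mm²; (whole slice rotated 10° about Z — lengths, areas and connectivity unchanged). Overall, the cross-section has 2 separate islands. Net area = 432.68 mm².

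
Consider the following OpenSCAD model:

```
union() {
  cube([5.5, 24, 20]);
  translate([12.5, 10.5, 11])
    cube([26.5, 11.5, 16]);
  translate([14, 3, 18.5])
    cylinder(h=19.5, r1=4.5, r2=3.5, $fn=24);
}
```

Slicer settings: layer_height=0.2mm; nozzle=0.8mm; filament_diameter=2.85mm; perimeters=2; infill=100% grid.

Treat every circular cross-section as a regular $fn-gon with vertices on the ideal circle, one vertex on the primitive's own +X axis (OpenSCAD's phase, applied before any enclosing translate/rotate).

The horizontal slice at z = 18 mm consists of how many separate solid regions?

2

At z = 18 mm: the cube (footprint 5.5×24) is included at this height; the cube at (12.5, 10.5) (footprint 26.5×11.5) is included at this height; the cone at (14, 3) is absent (z outside [18.5, 38]); Merging all regions: the 2 present regions are separate (no shared area or edge), so areas and boundary lengths simply add and each stays a separate island — 2 connected regions. The result has 2 disconnected regions.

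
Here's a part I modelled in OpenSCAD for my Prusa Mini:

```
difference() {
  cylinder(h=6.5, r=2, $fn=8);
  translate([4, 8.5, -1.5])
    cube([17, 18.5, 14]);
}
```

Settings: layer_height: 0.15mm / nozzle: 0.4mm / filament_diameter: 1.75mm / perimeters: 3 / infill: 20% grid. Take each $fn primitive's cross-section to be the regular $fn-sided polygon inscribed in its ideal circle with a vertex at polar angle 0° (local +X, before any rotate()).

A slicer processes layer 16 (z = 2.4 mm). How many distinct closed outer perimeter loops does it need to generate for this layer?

At z = 2.4 mm: the r=2 cylinder gives a regular 8-gon of circumradius 2 (constant along its height); the cube at (4, 8.5) (footprint 17×18.5) is included at this height; Subtracting the remaining from the first: starting from the r=2 cylinder, the 17×18.5 cube at (4, 8.5) misses the remaining region (no effect) — 1 connected region. The result has 1 disconnected region.

1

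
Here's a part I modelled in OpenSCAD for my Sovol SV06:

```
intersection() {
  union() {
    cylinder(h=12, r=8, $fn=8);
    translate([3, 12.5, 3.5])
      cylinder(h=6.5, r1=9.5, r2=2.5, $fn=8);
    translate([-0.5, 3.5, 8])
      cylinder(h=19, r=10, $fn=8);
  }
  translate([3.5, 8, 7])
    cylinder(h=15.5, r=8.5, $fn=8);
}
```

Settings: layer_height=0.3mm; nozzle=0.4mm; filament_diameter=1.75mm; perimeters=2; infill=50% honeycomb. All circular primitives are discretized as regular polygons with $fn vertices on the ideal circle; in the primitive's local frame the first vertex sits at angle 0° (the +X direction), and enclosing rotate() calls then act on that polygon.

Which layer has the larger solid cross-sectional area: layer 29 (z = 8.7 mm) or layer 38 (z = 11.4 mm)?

layer 29 (z = 8.7 mm)

Layer 29 (z = 8.7): the r=8 cylinder contributes a regular 8-gon of circumradius 8 (area = (8/2)·8.000²·sin(360°/8) = 181.02 mm²); the cone at (3, 12.5): at t=0.800 of its height the radius interpolates to r₁+(r₂−r₁)t = 3.900, giving a regular 8-gon of that circumradius (area = (8/2)·3.900²·sin(360°/8) = 43.02 mm²); the r=10 cylinder at (-0.5, 3.5) contributes a regular 8-gon of circumradius 10 (area = (8/2)·10.000²·sin(360°/8) = 282.84 mm²); Merging all regions: the regions partially overlap — summed areas 506.88 mm² minus the doubly-counted overlap 181.31 mm² gives 325.57 mm² — area = 325.57 mm²; the r=8.5 cylinder at (3.5, 8) gives a regular 8-gon of circumradius 8.5 (constant along its height) (area = (8/2)·8.500²·sin(360°/8) = 204.35 mm²); After intersecting: the r=8.5 cylinder at (3.5, 8) partially overlaps that combined region; clipping to the common part keeps 161.22 mm² — area = 161.22 mm². So its area = 161.22 mm². Layer 38 (z = 11.4): the r=8 cylinder gives a regular 8-gon of circumradius 8 (constant along its height) (area = (8/2)·8.000²·sin(360°/8) = 181.02 mm²); the cone at (3, 12.5) does not reach this height (z outside [3.5, 10]); the cylinder at (-0.5, 3.5): section is a regular 8-gon, circumradius r=10 (area = (8/2)·10.000²·sin(360°/8) = 282.84 mm²); Combining (union): the regions partially overlap — summed areas 463.86 mm² minus the doubly-counted overlap 162.80 mm² gives 301.06 mm² — area = 301.06 mm²; the r=8.5 cylinder at (3.5, 8) gives a regular 8-gon of circumradius 8.5 (constant along its height) (area = (8/2)·8.500²·sin(360°/8) = 204.35 mm²); Keeping only the common overlap: the r=8.5 cylinder at (3.5, 8) partially overlaps the result so far; clipping to the common part keeps 137.02 mm² — area = 137.02 mm². So its area = 137.02 mm². Layer 29 is larger (161.22 vs 137.02 mm²).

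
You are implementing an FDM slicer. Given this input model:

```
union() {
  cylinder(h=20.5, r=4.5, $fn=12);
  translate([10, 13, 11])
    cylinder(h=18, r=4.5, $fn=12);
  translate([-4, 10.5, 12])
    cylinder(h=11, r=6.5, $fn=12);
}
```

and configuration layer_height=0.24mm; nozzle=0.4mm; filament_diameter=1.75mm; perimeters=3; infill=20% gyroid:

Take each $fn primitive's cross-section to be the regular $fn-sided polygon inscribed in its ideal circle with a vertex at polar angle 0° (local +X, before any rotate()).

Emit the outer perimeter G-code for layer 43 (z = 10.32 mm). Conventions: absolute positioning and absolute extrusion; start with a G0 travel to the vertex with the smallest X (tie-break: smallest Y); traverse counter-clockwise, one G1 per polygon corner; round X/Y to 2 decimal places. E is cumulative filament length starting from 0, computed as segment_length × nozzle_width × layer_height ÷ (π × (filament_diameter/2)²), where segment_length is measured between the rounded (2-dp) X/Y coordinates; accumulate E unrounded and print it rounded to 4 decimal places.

G0 X-4.50 Y0.00 Z10.32
G1 X-3.90 Y-2.25 E0.0929
G1 X-2.25 Y-3.90 E0.1861
G1 X0.00 Y-4.50 E0.2790
G1 X2.25 Y-3.90 E0.3720
G1 X3.90 Y-2.25 E0.4651
G1 X4.50 Y0.00 E0.5580
G1 X3.90 Y2.25 E0.6510
G1 X2.25 Y3.90 E0.7441
G1 X0.00 Y4.50 E0.8370
G1 X-2.25 Y3.90 E0.9300
G1 X-3.90 Y2.25 E1.0231
G1 X-4.50 Y0.00 E1.1161

At z = 10.32 mm: the cylinder: section is a regular 12-gon, circumradius r=4.5; the cylinder at (10, 13) does not reach this height (z outside [11, 29]); the cylinder at (-4, 10.5) is not intersected at this z (z outside [12, 23]); Taking the union: only the r=4.5 cylinder is present, so the union is just that shape — 1 connected region. The outline is a single polygon with 12 vertices. Extrusion per mm of travel: 0.4 × 0.24 / (π × 0.875²) = 0.039912. Accumulating E over each segment gives final E = 1.1161.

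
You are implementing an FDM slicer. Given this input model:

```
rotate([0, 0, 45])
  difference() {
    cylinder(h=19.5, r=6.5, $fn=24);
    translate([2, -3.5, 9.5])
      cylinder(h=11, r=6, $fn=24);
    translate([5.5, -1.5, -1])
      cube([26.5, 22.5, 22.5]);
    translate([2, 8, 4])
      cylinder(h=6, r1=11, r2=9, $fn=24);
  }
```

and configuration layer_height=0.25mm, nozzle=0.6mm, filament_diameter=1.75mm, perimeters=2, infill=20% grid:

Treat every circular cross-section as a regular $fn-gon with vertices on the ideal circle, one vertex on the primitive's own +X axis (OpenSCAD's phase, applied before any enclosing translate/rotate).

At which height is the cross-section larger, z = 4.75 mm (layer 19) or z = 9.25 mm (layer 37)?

layer 37 (z = 9.25 mm)

Layer 19 (z = 4.75): the r=6.5 cylinder contributes a regular 24-gon of circumradius 6.5 (area = (24/2)·6.500²·sin(360°/24) = 131.22 mm²); the cylinder at (2, -3.5) does not reach this height (z outside [9.5, 20.5]); the cube at (5.5, -1.5) (footprint 26.5×22.5) is included at this height (area 596.25 mm²); the cone at (2, 8) (r1=11→r2=9) has section circumradius 10.750 here — a regular 24-gon (area = (24/2)·10.750²·sin(360°/24) = 358.92 mm²); Taking the first minus the rest: starting from the r=6.5 cylinder (131.22 mm²), the 26.5×22.5 cube at (5.5, -1.5) partially overlaps it — only the 3.57 mm² overlap (of its 596.25 mm²) is removed, clipping the outline; the cone at (2, 8) partially overlaps it — only the 84.67 mm² overlap (of its 358.92 mm²) is removed, clipping the outline — area = 42.98 mm²; (rotated 45° about Z; rotation is an isometry so areas/perimeters/island counts are preserved). So its area = 42.98 mm². Layer 37 (z = 9.25): the cylinder: section is a regular 24-gon, circumradius r=6.5 (area = (24/2)·6.500²·sin(360°/24) = 131.22 mm²); the cylinder at (2, -3.5) is absent (z outside [9.5, 20.5]); the 26.5×22.5 cube at (5.5, -1.5) contributes its full rectangle (area 596.25 mm²); the cone at (2, 8) contributes a regular 24-gon of circumradius 9.250 (interpolated between r1=11 and r2=9 at t=0.875) (area = (24/2)·9.250²·sin(360°/24) = 265.74 mm²); Taking the first minus the rest: starting from the r=6.5 cylinder (131.22 mm²), the 26.5×22.5 cube at (5.5, -1.5) partially overlaps it — only the 3.57 mm² overlap (of its 596.25 mm²) is removed, clipping the outline; the cone at (2, 8) partially overlaps it — only the 64.94 mm² overlap (of its 265.74 mm²) is removed, clipping the outline — area = 62.71 mm²; (whole slice rotated 45° about Z — lengths, areas and connectivity unchanged). So its area = 62.71 mm². Layer 37 is larger (62.71 vs 42.98 mm²).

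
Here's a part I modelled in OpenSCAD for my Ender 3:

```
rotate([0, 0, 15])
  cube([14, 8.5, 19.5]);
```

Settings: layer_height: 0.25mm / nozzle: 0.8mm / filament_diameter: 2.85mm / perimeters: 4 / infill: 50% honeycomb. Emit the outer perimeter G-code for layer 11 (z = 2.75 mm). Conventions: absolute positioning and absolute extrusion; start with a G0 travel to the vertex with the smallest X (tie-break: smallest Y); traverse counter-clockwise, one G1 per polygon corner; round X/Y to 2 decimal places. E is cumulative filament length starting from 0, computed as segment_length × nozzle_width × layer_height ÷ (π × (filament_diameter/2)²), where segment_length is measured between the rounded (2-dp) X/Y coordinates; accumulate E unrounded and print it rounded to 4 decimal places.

G0 X-2.20 Y8.21 Z2.75
G1 X0.00 Y0.00 E0.2665
G1 X13.52 Y3.62 E0.7053
G1 X11.32 Y11.83 E0.9717
G1 X-2.20 Y8.21 E1.4105

At z = 2.75 mm: the cube (footprint 14×8.5) is included at this height; (rotated 15° about Z; rotation is an isometry so areas/perimeters/island counts are preserved). The outline is a single polygon with 4 vertices. Extrusion per mm of travel: 0.8 × 0.25 / (π × 1.425²) = 0.031351. Accumulating E over each segment gives final E = 1.4105.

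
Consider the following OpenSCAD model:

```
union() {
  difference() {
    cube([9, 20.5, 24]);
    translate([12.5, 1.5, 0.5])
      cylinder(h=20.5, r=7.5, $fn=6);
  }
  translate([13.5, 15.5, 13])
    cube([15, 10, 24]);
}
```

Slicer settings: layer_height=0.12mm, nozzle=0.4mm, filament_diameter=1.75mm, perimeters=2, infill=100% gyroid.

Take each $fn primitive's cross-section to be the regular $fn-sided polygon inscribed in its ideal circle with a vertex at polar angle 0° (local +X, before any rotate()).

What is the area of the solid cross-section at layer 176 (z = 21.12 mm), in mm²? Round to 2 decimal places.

At z = 21.12 mm: the cube is present — its section is the full 9×20.5 rectangle (area 184.50 mm²); the cylinder at (12.5, 1.5) is not intersected at this z (z outside [0.5, 21]); Taking the first minus the rest: none of the subtracted shapes is present at this height, so the 9×20.5 cube is unchanged — area = 184.50 mm²; the 15×10 cube at (13.5, 15.5) contributes its full rectangle (area 150.00 mm²); Merging all regions: the 2 present regions are separate (no shared area or edge), so areas and boundary lengths simply add and each stays a separate island — area = 334.50 mm². Overall, the cross-section has 2 separate islands. Net area = 334.50 mm².

334.50 mm²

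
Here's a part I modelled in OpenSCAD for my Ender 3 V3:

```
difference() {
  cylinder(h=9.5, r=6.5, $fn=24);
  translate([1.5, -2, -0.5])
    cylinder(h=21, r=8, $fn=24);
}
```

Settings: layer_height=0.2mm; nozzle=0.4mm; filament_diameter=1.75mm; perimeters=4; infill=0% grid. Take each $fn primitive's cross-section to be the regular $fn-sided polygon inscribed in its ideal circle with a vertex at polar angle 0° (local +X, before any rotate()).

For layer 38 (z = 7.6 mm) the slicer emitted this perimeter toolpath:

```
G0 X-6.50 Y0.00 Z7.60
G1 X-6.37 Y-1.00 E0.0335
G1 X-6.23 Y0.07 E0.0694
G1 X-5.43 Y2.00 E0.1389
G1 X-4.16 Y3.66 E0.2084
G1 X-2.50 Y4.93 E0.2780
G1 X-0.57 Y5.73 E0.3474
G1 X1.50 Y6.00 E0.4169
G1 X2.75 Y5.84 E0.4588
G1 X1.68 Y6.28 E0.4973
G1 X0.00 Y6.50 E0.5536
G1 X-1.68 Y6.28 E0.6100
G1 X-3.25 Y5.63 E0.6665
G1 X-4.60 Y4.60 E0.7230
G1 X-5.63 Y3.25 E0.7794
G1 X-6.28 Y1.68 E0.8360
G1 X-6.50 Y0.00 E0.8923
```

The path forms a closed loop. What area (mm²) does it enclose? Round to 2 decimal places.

8.79 mm²

Apply the shoelace formula to the sequence of (X, Y) vertices; enclosed area = 8.79 mm².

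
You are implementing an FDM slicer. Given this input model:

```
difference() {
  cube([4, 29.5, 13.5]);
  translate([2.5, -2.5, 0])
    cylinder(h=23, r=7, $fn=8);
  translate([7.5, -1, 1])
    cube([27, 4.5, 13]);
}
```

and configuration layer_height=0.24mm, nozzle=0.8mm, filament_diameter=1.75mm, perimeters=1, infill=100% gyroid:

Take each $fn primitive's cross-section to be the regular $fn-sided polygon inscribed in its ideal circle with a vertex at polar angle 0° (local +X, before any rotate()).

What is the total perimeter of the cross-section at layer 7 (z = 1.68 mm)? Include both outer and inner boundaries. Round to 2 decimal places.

59.99 mm

At z = 1.68 mm: the cube (footprint 4×29.5) is included at this height (perimeter 67.00 mm); the r=7 cylinder at (2.5, -2.5) contributes a regular 8-gon of circumradius 7 (perimeter = 2·8·7.000·sin(180°/8) = 42.86 mm); the cube at (7.5, -1) (footprint 27×4.5) is included at this height (perimeter 63.00 mm); Subtracting the remaining from the first: starting from the 4×29.5 cube, the r=7 cylinder at (2.5, -2.5) partially overlaps it — only the 16.24 mm² overlap (of its 138.59 mm²) is removed, clipping the outline; the 27×4.5 cube at (7.5, -1) misses the remaining region (no effect) — boundary = 59.99 mm. Overall, the cross-section is a single solid region. Total boundary length (outer) = 59.99 mm.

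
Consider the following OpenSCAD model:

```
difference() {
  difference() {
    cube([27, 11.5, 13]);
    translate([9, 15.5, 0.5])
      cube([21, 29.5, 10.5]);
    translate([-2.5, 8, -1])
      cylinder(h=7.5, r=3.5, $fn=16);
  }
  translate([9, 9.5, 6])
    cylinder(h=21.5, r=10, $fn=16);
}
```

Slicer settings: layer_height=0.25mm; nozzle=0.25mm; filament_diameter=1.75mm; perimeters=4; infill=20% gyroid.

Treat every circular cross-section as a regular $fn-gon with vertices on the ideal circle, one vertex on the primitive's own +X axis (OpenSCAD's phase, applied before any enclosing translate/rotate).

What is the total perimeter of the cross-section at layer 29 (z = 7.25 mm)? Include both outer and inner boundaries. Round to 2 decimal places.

70.98 mm

At z = 7.25 mm: the cube (footprint 27×11.5) is included at this height (perimeter 77.00 mm); the 21×29.5 cube at (9, 15.5) contributes its full rectangle (perimeter 101.00 mm); the cylinder at (-2.5, 8) does not reach this height (z outside [-1, 6.5]); Subtracting the remaining from the first: starting from the 27×11.5 cube, the 21×29.5 cube at (9, 15.5) misses the remaining region (no effect) — boundary = 77.00 mm; the cylinder at (9, 9.5): section is a regular 16-gon, circumradius r=10 (perimeter = 2·16·10.000·sin(180°/16) = 62.43 mm); After the difference (first − rest): starting from that combined region, the r=10 cylinder at (9, 9.5) partially overlaps it — only the 187.01 mm² overlap (of its 306.15 mm²) is removed, clipping the outline — boundary = 70.98 mm. Overall, the cross-section has 2 separate islands. Total boundary length (outer) = 70.98 mm.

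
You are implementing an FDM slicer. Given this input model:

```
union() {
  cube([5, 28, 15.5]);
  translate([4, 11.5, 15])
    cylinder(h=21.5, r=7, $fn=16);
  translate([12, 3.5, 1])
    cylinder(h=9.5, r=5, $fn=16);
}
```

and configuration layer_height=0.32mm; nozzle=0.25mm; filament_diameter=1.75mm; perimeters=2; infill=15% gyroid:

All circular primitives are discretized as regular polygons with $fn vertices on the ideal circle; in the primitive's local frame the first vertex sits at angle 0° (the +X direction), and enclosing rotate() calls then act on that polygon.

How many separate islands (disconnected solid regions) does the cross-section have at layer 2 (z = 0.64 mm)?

1

At z = 0.64 mm: the 5×28 cube contributes its full rectangle; the cylinder at (4, 11.5) is not intersected at this z (z outside [15, 36.5]); the cylinder at (12, 3.5) does not reach this height (z outside [1, 10.5]); Combining (union): only the 5×28 cube is present, so the union is just that shape — 1 connected region. Overall, the cross-section is a single solid region. Island count = 1.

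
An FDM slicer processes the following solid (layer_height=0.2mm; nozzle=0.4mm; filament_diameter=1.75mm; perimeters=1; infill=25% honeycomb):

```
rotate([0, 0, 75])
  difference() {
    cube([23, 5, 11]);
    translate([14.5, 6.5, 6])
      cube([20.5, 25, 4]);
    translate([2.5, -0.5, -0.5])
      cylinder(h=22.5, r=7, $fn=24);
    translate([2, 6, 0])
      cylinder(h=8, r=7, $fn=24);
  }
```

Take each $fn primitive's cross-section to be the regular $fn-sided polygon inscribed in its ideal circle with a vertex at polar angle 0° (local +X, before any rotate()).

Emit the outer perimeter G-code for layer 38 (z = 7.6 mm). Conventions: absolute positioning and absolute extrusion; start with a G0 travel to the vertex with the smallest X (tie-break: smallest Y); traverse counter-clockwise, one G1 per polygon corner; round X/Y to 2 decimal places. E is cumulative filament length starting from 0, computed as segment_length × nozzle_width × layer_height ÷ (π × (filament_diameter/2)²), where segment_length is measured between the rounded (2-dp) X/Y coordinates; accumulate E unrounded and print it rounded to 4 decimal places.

At z = 7.6 mm: the 23×5 cube contributes its full rectangle; the 20.5×25 cube at (14.5, 6.5) contributes its full rectangle; the cylinder at (2.5, -0.5): section is a regular 24-gon, circumradius r=7; the r=7 cylinder at (2, 6) gives a regular 24-gon of circumradius 7 (constant along its height); After the difference (first − rest): starting from the 23×5 cube, the 20.5×25 cube at (14.5, 6.5) misses the remaining region (no effect); the r=7 cylinder at (2.5, -0.5) partially overlaps it — only the 42.82 mm² overlap (of its 152.19 mm²) is removed, clipping the outline; the r=7 cylinder at (2, 6) partially overlaps it — only the 1.80 mm² overlap (of its 152.19 mm²) is removed, clipping the outline — 1 connected region; (rotated 75° about Z; rotation is an isometry so areas/perimeters/island counts are preserved). The outline is a single polygon with 8 vertices. Extrusion per mm of travel: 0.4 × 0.2 / (π × 0.875²) = 0.033260. Accumulating E over each segment gives final E = 1.2637.

G0 X-2.53 Y9.86 Z7.60
G1 X-1.78 Y9.55 E0.0270
G1 X-0.97 Y8.93 E0.0609
G1 X-0.68 Y9.05 E0.0714
G1 X1.13 Y9.29 E0.1321
G1 X2.44 Y9.11 E0.1761
G1 X5.95 Y22.22 E0.6275
G1 X1.12 Y23.51 E0.7937
G1 X-2.53 Y9.86 E1.2637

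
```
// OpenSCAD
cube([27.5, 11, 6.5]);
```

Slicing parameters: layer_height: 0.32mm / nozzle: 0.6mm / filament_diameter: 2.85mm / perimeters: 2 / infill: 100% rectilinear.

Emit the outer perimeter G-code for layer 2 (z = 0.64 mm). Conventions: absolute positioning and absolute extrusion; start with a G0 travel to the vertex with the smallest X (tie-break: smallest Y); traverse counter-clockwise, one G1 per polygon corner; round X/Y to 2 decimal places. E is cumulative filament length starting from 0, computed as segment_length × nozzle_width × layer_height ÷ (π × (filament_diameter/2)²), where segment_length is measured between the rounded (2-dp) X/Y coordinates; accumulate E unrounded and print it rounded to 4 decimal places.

G0 X0.00 Y0.00 Z0.64
G1 X27.50 Y0.00 E0.8277
G1 X27.50 Y11.00 E1.1587
G1 X0.00 Y11.00 E1.9864
G1 X0.00 Y0.00 E2.3175

At z = 0.64 mm: the cube is present — its section is the full 27.5×11 rectangle. The outline is a single polygon with 4 vertices. Extrusion per mm of travel: 0.6 × 0.32 / (π × 1.425²) = 0.030097. Accumulating E over each segment gives final E = 2.3175.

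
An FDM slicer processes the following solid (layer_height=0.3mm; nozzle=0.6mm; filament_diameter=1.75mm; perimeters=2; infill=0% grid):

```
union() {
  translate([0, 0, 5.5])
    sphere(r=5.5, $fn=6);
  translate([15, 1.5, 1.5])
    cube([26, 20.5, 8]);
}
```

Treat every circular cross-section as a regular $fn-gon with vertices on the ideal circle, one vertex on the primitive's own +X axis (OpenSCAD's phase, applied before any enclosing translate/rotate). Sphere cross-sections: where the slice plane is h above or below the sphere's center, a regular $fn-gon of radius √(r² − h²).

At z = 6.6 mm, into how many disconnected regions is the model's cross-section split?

2

At z = 6.6 mm: the sphere: section is a regular 6-gon, circumradius = √(r²−h²) = √(5.5²−1.1²) = 5.389; the 26×20.5 cube at (15, 1.5) contributes its full rectangle; Taking the union: the 2 present regions are separate (no shared area or edge), so areas and boundary lengths simply add and each stays a separate island — 2 connected regions. The result has 2 disconnected regions.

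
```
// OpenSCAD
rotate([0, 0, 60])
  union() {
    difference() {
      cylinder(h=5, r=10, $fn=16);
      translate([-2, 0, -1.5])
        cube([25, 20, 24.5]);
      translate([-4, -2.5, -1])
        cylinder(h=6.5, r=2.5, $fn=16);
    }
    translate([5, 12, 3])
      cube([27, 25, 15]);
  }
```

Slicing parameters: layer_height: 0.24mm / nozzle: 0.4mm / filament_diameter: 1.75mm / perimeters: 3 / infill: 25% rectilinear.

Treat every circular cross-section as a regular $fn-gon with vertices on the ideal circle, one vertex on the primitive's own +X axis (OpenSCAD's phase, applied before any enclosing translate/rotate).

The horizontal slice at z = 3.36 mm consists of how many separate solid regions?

2

At z = 3.36 mm: the r=10 cylinder gives a regular 16-gon of circumradius 10 (constant along its height); the cube at (-2, 0) is present — its section is the full 25×20 rectangle; the cylinder at (-4, -2.5): section is a regular 16-gon, circumradius r=2.5; Subtracting the remaining from the first: starting from the r=10 cylinder, the 25×20 cube at (-2, 0) partially overlaps it — only the 96.14 mm² overlap (of its 500.00 mm²) is removed, clipping the outline; the r=2.5 cylinder at (-4, -2.5) lies wholly inside it (removes its full 19.13 mm² and its 15.61 mm outline becomes a hole wall) — 1 connected region with 1 hole; the 27×25 cube at (5, 12) contributes its full rectangle; Merging all regions: the 2 present regions are separate (no shared area or edge), so areas and boundary lengths simply add and each stays a separate island — 2 connected regions with 1 hole; (rotated 60° about Z; rotation is an isometry so areas/perimeters/island counts are preserved). The result has 2 disconnected regions.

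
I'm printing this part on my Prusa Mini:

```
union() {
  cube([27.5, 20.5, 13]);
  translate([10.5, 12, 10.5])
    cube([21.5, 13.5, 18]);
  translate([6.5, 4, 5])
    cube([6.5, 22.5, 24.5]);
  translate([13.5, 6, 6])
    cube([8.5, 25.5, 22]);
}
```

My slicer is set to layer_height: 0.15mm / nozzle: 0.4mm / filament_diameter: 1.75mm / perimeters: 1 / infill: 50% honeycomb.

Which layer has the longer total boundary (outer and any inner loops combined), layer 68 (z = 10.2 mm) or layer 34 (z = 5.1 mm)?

Layer 68 (z = 10.2): the cube (footprint 27.5×20.5) is included at this height (perimeter 96.00 mm); the cube at (10.5, 12) is not intersected at this z (z outside [10.5, 28.5]); the 6.5×22.5 cube at (6.5, 4) contributes its full rectangle (perimeter 58.00 mm); the cube at (13.5, 6) is present — its section is the full 8.5×25.5 rectangle (perimeter 68.00 mm); Merging all regions: the regions partially overlap (shared area 230.50 mm²), so the edge portions inside another operand are dropped and the merged outline is re-measured after clipping — boundary = 130.00 mm. So its perimeter = 130.00 mm. Layer 34 (z = 5.1): the cube is present — its section is the full 27.5×20.5 rectangle (perimeter 96.00 mm); the cube at (10.5, 12) is not intersected at this z (z outside [10.5, 28.5]); the cube at (6.5, 4) (footprint 6.5×22.5) is included at this height (perimeter 58.00 mm); the cube at (13.5, 6) does not reach this height (z outside [6, 28]); Combining (union): the regions partially overlap (shared area 107.25 mm²), so the edge portions inside another operand are dropped and the merged outline is re-measured after clipping — boundary = 108.00 mm. So its perimeter = 108.00 mm. Layer 68 is larger (130.00 vs 108.00 mm).

layer 68 (z = 10.2 mm)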